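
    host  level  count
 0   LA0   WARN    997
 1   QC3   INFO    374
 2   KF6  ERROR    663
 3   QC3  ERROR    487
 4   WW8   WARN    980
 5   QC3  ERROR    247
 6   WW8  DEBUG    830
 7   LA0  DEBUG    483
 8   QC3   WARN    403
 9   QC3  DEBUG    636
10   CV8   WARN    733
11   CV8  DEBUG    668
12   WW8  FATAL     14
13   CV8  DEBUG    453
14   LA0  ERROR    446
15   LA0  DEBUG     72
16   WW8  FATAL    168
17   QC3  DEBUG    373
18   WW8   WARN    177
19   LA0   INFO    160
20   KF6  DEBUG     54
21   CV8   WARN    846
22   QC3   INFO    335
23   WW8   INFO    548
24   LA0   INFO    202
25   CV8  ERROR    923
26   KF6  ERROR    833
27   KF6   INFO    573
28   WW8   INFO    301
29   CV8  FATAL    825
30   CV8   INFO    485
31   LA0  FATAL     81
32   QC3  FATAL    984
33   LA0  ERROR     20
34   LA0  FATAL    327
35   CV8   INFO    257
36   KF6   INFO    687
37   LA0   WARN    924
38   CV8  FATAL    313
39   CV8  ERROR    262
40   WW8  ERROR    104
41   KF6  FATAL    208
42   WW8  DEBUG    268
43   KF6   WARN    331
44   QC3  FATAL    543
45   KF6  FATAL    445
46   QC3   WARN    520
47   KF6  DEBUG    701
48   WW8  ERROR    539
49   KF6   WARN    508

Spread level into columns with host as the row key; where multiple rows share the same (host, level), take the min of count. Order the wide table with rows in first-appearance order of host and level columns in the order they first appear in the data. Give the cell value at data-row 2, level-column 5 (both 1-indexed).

With rows in first-appearance order of host, row 2 is host=QC3. level columns in first-appearance order: WARN, INFO, ERROR, DEBUG, FATAL; column 5 is FATAL.
Long rows with host=QC3, level=FATAL: min(984, 543) = 543.

543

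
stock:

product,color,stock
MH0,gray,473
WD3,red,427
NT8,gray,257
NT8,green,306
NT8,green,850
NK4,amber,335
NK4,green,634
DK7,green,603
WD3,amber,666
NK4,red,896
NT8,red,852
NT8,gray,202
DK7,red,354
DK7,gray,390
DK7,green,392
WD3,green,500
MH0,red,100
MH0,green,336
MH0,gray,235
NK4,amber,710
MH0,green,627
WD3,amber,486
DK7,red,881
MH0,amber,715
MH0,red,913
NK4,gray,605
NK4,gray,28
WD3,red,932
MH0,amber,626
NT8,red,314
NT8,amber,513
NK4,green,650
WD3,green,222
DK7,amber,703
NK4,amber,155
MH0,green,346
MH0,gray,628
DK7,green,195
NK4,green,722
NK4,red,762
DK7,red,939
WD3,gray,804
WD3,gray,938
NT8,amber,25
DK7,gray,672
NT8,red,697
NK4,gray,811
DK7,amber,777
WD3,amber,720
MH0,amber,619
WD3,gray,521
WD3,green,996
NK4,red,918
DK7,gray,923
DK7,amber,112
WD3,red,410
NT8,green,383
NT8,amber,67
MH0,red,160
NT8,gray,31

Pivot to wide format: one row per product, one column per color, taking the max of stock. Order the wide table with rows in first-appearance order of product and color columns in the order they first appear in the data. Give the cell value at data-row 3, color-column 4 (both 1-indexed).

With rows in first-appearance order of product, row 3 is product=NT8. color columns in first-appearance order: gray, red, green, amber; column 4 is amber.
Long rows with product=NT8, color=amber: max(513, 25, 67) = 513.

513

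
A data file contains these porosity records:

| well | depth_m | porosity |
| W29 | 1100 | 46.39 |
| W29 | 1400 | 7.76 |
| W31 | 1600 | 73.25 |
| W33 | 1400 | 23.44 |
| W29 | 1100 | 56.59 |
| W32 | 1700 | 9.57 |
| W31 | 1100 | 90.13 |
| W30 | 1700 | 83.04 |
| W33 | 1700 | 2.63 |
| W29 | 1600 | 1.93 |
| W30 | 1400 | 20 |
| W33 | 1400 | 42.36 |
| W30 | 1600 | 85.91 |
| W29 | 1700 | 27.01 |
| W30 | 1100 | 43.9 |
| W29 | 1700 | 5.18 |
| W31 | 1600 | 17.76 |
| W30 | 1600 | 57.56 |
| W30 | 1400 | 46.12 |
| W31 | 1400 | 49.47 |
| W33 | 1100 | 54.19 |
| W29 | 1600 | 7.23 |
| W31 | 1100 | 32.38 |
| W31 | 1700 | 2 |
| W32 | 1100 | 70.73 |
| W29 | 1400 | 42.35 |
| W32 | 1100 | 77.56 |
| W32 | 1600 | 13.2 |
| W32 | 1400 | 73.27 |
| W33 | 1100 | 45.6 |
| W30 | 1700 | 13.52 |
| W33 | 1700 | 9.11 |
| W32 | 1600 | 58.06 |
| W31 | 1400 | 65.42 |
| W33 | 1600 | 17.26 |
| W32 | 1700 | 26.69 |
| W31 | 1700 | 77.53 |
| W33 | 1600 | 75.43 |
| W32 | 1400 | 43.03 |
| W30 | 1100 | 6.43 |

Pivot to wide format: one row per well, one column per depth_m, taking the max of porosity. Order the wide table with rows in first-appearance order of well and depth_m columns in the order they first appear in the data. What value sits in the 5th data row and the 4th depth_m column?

83.04

With rows in first-appearance order of well, row 5 is well=W30. depth_m columns in first-appearance order: 1100, 1400, 1600, 1700; column 4 is 1700.
Long rows with well=W30, depth_m=1700: max(83.04, 13.52) = 83.04.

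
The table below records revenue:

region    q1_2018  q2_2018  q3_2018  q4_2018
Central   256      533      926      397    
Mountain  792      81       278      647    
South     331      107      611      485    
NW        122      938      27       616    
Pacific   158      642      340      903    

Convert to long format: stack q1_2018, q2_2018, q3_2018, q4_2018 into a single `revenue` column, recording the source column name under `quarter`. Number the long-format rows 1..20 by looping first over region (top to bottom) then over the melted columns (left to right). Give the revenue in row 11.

20 rows total (5 × 4). Row 11: index ⌊(11-1)/4⌋ = 2 into region → South; (11-1) mod 4 = 2 into the melted columns → q3_2018.
So row 11 is (South, q3_2018, 611); revenue = 611.

611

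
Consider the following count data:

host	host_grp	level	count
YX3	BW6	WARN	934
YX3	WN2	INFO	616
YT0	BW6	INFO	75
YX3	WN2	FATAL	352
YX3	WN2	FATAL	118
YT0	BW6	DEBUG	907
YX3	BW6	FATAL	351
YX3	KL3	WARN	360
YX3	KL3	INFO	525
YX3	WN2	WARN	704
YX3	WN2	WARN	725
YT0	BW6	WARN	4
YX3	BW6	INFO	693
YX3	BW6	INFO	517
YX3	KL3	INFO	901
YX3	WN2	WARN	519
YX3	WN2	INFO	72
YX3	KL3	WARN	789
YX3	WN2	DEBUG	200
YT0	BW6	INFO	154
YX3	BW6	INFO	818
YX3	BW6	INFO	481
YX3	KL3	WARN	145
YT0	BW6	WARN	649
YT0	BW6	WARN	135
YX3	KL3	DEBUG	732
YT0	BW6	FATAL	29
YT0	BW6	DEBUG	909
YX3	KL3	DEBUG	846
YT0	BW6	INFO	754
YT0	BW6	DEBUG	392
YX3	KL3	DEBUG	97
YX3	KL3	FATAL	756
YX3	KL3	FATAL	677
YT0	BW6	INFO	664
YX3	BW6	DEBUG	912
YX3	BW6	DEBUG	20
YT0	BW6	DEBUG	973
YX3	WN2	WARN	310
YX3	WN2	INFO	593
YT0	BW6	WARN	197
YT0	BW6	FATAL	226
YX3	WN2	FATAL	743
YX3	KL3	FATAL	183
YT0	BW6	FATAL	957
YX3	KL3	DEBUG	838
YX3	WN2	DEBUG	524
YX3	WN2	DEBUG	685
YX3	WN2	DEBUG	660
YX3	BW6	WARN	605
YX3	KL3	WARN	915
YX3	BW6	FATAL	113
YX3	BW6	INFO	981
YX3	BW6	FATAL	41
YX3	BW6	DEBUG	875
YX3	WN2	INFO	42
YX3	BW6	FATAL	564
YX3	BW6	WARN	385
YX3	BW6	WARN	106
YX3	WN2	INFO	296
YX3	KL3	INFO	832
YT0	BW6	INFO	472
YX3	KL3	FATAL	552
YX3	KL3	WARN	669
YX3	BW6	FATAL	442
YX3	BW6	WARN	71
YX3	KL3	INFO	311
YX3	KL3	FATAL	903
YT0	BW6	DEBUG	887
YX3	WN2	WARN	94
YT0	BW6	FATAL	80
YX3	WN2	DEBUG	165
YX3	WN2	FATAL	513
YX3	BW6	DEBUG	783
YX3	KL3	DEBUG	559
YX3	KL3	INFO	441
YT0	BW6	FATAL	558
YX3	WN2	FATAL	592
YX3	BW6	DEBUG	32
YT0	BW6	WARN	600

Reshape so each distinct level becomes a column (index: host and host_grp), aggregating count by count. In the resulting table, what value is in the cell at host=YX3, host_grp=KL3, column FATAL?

5

Rows with host=YX3, host_grp=KL3 and level=FATAL: count values are 756, 677, 183, 552, 903.
5 rows match — count = 5.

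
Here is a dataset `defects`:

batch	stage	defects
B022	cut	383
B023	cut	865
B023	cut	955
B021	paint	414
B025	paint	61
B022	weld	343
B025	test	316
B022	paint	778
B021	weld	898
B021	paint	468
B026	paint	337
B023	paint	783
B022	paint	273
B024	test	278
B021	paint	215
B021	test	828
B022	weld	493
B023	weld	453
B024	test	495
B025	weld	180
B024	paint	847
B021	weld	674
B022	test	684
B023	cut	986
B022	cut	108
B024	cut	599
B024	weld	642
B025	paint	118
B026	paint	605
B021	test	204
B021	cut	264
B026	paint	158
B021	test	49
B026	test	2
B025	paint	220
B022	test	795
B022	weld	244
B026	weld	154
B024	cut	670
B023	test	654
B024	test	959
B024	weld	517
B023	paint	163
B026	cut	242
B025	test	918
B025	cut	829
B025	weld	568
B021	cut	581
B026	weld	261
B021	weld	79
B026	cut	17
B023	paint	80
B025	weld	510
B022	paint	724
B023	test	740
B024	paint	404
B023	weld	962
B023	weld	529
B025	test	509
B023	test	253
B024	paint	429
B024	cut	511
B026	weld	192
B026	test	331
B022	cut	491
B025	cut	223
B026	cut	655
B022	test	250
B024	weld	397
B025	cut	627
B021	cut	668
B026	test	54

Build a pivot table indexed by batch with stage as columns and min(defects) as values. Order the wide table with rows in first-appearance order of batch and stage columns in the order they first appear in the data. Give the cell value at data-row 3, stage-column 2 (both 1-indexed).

With rows in first-appearance order of batch, row 3 is batch=B021. stage columns in first-appearance order: cut, paint, weld, test; column 2 is paint.
Long rows with batch=B021, stage=paint: min(414, 468, 215) = 215.

215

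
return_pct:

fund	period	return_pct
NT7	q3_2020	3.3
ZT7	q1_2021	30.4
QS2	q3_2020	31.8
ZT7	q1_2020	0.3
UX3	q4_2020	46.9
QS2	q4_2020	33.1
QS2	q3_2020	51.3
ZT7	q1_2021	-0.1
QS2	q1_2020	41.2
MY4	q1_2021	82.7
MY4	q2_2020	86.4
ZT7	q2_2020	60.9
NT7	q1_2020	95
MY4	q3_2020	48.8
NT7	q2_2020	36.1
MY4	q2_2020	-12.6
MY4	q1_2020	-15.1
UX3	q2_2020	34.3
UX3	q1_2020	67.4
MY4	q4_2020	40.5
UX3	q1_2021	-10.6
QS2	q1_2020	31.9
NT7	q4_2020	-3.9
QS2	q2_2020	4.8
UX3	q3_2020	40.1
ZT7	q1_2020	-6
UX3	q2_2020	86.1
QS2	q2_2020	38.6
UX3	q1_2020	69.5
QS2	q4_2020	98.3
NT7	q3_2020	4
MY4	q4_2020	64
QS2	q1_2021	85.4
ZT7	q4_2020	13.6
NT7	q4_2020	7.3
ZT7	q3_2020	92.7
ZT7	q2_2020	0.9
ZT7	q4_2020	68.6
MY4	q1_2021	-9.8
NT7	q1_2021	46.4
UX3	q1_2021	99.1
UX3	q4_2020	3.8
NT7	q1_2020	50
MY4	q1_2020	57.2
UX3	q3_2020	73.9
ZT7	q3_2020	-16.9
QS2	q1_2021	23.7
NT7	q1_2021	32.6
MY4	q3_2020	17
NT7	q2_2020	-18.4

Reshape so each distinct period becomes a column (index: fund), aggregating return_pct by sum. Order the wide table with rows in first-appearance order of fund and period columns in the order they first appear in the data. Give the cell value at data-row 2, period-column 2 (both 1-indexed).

With rows in first-appearance order of fund, row 2 is fund=ZT7. period columns in first-appearance order: q3_2020, q1_2021, q1_2020, q4_2020, q2_2020; column 2 is q1_2021.
Long rows with fund=ZT7, period=q1_2021: 30.4 + -0.1 = 30.3.

30.3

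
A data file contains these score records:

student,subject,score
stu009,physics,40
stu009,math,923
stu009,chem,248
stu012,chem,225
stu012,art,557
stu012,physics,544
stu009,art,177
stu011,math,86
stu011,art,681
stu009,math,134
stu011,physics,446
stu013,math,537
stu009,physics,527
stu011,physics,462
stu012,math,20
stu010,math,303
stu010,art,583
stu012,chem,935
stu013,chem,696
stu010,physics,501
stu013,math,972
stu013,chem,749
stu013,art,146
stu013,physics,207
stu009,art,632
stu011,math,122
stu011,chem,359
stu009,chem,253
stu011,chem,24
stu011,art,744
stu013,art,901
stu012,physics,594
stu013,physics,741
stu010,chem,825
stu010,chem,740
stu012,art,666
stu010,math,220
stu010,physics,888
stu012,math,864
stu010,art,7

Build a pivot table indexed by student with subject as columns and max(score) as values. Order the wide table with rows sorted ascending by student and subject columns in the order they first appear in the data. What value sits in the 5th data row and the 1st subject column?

741

With rows sorted ascending by student, row 5 is student=stu013. subject columns in first-appearance order: physics, math, chem, art; column 1 is physics.
Long rows with student=stu013, subject=physics: max(207, 741) = 741.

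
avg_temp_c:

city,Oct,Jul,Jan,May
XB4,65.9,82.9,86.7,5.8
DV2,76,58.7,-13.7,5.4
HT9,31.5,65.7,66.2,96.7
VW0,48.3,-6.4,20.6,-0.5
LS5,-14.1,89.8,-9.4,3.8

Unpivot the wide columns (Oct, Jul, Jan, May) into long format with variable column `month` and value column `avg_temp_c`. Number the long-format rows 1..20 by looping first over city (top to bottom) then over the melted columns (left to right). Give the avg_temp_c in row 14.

-6.4

20 rows total (5 × 4). Row 14: index ⌊(14-1)/4⌋ = 3 into city → VW0; (14-1) mod 4 = 1 into the melted columns → Jul.
So row 14 is (VW0, Jul, -6.4); avg_temp_c = -6.4.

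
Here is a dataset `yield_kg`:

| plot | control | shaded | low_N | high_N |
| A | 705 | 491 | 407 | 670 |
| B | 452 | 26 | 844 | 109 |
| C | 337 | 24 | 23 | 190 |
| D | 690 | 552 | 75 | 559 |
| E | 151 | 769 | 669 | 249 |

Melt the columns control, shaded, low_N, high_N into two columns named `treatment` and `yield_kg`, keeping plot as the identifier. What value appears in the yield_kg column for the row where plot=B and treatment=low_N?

Unpivoting turns each (plot, wide-column) pair into one long row.
The wide cell at row B, column low_N holds 844, so the long row (B, low_N) has yield_kg=844.

844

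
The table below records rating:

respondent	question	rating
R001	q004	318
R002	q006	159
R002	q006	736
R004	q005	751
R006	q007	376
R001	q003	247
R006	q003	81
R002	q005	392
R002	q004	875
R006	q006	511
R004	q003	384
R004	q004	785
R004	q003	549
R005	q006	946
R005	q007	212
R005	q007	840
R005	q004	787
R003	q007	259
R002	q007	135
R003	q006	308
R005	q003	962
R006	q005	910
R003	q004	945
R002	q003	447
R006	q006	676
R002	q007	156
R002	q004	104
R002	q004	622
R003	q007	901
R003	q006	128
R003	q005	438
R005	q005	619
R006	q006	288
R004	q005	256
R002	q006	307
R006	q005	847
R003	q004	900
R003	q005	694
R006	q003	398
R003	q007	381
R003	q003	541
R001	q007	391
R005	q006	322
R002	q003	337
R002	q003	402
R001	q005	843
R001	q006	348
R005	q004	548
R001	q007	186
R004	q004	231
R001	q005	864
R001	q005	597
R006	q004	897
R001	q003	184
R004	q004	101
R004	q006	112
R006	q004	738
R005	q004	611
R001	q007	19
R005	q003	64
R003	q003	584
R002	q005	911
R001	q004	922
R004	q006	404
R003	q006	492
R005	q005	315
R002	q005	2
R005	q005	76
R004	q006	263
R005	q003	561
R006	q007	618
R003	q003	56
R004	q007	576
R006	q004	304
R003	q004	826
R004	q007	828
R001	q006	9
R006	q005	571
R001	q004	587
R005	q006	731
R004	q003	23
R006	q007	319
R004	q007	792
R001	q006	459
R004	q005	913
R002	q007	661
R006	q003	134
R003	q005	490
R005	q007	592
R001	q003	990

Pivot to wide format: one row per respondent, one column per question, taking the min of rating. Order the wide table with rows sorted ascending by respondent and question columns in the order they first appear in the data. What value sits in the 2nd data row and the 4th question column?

With rows sorted ascending by respondent, row 2 is respondent=R002. question columns in first-appearance order: q004, q006, q005, q007, q003; column 4 is q007.
Long rows with respondent=R002, question=q007: min(135, 156, 661) = 135.

135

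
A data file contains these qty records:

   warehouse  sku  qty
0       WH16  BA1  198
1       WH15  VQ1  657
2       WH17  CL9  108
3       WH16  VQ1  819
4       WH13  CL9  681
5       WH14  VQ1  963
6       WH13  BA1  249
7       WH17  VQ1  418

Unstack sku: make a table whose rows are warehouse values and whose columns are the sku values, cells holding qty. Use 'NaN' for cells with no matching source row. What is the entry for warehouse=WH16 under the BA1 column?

The long row with warehouse=WH16, sku=BA1 has qty=198.

198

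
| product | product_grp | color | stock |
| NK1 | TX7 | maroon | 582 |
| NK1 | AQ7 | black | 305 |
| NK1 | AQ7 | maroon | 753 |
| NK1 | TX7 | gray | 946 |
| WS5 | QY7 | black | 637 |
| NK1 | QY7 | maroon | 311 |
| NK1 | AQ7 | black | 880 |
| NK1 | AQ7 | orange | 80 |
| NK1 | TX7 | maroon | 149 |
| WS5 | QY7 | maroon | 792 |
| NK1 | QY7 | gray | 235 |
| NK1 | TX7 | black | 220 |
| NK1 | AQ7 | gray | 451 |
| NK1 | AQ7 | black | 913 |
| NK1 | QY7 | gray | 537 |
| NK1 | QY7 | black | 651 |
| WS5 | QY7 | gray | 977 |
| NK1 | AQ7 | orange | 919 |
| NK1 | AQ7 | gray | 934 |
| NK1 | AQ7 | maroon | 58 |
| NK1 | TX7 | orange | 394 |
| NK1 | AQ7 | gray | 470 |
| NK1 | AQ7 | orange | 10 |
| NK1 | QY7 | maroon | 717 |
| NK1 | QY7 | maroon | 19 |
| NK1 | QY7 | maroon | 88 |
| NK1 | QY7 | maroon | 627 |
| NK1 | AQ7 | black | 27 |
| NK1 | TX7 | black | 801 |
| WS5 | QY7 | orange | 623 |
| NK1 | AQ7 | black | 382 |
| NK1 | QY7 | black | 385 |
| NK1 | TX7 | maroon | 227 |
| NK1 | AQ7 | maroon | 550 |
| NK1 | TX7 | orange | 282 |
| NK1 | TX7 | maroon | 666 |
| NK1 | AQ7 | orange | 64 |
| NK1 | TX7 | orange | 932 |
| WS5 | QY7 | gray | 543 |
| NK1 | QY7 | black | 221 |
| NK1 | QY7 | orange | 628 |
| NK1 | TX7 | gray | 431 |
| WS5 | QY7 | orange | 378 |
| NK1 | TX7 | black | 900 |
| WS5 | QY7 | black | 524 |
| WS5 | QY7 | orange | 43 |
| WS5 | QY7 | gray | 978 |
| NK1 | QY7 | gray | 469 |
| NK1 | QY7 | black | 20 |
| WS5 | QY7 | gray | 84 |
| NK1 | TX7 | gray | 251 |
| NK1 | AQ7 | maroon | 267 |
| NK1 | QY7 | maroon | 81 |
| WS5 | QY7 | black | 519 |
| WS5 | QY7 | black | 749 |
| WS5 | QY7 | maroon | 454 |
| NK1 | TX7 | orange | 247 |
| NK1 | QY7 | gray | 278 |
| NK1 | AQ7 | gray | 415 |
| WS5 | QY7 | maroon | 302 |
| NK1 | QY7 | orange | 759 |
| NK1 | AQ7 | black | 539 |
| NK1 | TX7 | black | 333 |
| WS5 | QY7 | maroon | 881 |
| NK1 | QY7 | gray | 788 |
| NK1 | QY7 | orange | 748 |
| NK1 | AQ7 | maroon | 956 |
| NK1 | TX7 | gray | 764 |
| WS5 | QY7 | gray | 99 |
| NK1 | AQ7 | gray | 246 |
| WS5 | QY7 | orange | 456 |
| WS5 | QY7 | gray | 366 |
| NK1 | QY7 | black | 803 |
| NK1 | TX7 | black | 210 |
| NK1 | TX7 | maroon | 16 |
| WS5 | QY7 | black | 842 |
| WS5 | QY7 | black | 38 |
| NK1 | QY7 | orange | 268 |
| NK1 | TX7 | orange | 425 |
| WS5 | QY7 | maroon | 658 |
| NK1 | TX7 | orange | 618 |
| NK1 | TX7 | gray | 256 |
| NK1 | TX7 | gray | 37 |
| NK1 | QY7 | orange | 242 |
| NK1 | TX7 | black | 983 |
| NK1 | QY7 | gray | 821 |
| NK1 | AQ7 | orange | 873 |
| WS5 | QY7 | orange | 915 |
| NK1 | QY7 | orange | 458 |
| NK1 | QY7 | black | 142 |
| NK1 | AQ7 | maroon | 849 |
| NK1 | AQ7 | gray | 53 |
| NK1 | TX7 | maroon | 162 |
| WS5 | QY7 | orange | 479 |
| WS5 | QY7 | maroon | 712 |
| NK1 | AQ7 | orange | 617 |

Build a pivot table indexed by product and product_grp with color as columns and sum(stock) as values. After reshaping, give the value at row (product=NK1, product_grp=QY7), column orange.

3103

Rows with product=NK1, product_grp=QY7 and color=orange: stock values are 628, 759, 748, 268, 242, 458.
628 + 759 + 748 + 268 + 242 + 458 = 3103.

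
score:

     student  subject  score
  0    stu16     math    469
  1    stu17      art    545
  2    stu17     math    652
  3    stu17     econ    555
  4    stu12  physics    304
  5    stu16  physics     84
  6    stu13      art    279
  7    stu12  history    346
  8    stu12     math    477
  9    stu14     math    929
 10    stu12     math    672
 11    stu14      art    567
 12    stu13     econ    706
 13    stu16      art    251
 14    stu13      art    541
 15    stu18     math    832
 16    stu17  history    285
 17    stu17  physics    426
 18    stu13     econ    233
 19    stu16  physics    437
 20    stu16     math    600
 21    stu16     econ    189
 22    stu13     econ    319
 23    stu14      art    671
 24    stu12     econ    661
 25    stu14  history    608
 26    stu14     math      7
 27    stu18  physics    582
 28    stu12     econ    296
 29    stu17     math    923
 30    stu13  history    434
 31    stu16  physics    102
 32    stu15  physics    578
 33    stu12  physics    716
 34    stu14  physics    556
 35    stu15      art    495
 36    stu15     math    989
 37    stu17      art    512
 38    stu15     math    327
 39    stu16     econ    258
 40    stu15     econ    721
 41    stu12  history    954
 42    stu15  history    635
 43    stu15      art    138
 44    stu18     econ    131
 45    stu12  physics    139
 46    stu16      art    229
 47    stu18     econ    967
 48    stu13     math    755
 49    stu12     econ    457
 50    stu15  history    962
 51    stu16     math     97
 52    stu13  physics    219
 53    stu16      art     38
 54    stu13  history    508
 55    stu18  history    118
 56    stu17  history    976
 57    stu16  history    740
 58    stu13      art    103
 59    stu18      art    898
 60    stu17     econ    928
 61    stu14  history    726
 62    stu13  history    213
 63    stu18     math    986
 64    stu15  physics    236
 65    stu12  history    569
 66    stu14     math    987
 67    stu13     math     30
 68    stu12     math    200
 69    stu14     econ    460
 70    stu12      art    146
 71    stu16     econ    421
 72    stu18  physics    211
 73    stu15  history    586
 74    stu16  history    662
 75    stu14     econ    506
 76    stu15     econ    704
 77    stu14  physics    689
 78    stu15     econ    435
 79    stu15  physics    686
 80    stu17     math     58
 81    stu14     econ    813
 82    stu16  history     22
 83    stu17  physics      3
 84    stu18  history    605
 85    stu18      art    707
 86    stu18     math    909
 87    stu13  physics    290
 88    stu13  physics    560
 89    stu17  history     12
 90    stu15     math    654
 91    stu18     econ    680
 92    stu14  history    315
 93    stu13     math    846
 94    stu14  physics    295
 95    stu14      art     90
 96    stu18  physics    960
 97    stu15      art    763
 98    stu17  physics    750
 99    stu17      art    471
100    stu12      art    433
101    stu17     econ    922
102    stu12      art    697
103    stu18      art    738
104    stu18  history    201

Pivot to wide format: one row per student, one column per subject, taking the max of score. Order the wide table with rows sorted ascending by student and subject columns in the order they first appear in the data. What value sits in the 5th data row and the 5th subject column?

740

With rows sorted ascending by student, row 5 is student=stu16. subject columns in first-appearance order: math, art, econ, physics, history; column 5 is history.
Long rows with student=stu16, subject=history: max(740, 662, 22) = 740.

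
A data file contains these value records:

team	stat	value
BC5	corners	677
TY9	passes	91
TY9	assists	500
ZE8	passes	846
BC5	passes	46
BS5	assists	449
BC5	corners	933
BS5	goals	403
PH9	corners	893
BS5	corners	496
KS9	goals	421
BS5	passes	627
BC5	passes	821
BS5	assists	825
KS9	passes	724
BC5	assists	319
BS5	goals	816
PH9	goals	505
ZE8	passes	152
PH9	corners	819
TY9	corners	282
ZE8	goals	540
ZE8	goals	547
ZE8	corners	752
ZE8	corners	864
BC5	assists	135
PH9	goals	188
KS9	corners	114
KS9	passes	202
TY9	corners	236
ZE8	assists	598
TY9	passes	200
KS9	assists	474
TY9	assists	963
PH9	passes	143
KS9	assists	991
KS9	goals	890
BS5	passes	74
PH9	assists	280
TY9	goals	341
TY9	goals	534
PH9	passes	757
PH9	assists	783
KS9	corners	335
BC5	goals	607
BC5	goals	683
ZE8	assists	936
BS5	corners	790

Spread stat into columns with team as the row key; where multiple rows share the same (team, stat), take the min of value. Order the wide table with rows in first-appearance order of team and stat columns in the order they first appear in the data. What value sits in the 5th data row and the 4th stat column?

With rows in first-appearance order of team, row 5 is team=PH9. stat columns in first-appearance order: corners, passes, assists, goals; column 4 is goals.
Long rows with team=PH9, stat=goals: min(505, 188) = 188.

188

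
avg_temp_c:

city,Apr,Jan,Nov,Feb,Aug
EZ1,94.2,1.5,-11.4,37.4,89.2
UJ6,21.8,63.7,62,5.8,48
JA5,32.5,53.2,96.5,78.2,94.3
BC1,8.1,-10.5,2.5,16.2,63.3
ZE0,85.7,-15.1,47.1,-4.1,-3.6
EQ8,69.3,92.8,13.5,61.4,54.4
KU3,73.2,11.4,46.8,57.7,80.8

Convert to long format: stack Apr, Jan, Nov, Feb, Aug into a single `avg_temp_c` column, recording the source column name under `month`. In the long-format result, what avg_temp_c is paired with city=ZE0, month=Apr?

Unpivoting turns each (city, wide-column) pair into one long row.
The wide cell at row ZE0, column Apr holds 85.7, so the long row (ZE0, Apr) has avg_temp_c=85.7.

85.7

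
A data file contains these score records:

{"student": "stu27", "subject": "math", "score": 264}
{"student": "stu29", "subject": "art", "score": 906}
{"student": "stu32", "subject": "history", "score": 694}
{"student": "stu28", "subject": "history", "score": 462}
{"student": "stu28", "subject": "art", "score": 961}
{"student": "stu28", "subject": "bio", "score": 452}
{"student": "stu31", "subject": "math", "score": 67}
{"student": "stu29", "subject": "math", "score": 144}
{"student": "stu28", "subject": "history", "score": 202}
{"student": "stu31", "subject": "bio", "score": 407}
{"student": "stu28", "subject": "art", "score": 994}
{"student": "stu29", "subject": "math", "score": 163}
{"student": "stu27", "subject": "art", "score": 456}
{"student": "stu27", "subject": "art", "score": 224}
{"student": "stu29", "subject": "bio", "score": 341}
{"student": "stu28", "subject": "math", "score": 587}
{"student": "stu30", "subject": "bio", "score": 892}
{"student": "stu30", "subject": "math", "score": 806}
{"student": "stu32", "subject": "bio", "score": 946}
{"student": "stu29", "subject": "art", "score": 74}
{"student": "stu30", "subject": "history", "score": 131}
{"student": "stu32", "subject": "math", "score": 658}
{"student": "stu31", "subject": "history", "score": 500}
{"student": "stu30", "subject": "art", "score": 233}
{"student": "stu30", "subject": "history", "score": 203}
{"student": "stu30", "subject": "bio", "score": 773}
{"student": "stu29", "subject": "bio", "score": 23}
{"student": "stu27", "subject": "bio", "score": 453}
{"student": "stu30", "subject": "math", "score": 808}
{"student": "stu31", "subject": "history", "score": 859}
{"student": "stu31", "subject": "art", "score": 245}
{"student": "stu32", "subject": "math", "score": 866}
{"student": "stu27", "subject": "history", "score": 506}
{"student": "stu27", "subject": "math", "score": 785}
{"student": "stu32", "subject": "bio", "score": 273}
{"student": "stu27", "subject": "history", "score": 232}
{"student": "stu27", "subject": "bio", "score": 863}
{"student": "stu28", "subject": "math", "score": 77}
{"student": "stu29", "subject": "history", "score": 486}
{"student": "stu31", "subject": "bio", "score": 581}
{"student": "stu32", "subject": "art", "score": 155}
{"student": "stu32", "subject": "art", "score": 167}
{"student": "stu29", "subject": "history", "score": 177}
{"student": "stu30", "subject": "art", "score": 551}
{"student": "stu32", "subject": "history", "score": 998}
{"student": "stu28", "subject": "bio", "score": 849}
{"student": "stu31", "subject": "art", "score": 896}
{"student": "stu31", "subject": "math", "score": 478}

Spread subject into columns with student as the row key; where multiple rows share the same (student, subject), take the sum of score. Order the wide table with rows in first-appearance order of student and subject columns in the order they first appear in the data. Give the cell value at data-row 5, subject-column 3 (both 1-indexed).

With rows in first-appearance order of student, row 5 is student=stu31. subject columns in first-appearance order: math, art, history, bio; column 3 is history.
Long rows with student=stu31, subject=history: 500 + 859 = 1359.

1359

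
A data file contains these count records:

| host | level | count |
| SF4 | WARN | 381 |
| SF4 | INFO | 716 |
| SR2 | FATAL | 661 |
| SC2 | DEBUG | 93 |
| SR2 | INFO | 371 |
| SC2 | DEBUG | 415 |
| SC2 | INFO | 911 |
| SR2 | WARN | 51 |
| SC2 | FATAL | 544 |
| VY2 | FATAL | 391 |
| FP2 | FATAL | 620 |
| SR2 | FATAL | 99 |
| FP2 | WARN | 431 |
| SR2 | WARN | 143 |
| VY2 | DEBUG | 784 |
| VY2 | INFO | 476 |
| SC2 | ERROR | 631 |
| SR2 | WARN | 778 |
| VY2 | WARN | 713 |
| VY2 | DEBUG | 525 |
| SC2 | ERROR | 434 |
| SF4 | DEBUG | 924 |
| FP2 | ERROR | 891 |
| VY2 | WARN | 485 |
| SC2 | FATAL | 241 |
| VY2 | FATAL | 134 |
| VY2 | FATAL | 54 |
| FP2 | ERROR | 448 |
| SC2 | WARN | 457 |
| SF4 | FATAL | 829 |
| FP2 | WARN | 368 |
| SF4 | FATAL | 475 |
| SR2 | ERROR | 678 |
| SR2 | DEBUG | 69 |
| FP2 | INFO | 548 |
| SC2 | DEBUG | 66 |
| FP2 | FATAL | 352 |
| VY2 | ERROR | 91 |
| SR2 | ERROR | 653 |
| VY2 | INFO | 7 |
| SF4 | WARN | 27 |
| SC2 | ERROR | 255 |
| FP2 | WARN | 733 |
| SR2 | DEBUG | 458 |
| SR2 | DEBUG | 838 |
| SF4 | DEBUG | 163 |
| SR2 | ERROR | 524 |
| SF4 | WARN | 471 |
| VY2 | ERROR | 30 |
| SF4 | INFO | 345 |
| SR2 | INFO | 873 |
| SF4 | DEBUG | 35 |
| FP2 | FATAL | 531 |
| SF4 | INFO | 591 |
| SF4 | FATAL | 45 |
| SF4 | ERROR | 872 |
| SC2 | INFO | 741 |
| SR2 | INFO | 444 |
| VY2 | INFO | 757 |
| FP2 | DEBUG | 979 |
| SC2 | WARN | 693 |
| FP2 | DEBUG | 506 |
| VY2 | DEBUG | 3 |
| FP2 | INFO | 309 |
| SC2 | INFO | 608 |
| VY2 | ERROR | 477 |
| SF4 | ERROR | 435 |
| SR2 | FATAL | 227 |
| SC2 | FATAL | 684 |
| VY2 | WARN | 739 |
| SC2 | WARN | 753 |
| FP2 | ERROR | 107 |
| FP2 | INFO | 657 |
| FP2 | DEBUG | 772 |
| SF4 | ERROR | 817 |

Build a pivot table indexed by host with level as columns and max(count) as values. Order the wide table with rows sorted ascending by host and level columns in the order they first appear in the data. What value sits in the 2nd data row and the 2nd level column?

911

With rows sorted ascending by host, row 2 is host=SC2. level columns in first-appearance order: WARN, INFO, FATAL, DEBUG, ERROR; column 2 is INFO.
Long rows with host=SC2, level=INFO: max(911, 741, 608) = 911.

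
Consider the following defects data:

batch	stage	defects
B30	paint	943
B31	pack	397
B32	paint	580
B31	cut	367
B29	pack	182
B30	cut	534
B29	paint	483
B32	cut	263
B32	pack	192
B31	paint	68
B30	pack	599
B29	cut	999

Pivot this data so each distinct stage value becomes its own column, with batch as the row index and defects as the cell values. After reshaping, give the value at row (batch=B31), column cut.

Wide layout: rows indexed by batch, columns are the 3 distinct stage values (paint, pack, cut).
Cell (batch=B31, stage=cut) draws from the long row where batch=B31 and stage=cut, which has defects=367.

367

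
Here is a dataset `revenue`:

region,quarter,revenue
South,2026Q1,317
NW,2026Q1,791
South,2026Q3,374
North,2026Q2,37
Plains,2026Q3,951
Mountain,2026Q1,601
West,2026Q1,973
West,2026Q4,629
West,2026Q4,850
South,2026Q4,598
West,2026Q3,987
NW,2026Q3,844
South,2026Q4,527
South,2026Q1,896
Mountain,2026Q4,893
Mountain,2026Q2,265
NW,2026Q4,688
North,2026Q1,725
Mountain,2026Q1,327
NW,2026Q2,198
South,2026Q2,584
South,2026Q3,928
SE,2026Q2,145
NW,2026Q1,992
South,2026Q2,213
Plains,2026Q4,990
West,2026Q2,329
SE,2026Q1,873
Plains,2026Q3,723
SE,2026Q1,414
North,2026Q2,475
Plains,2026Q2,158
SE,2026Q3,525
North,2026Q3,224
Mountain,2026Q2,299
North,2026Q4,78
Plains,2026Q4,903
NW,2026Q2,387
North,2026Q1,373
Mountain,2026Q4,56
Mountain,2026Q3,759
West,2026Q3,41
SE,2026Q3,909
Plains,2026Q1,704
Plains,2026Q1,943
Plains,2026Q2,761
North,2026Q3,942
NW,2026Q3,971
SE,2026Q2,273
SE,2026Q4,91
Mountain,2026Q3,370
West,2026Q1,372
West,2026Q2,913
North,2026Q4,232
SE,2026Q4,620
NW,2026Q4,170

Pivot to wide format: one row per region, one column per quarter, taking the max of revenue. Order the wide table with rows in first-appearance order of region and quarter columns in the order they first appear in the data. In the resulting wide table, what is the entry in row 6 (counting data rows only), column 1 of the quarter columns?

973

With rows in first-appearance order of region, row 6 is region=West. quarter columns in first-appearance order: 2026Q1, 2026Q3, 2026Q2, 2026Q4; column 1 is 2026Q1.
Long rows with region=West, quarter=2026Q1: max(973, 372) = 973.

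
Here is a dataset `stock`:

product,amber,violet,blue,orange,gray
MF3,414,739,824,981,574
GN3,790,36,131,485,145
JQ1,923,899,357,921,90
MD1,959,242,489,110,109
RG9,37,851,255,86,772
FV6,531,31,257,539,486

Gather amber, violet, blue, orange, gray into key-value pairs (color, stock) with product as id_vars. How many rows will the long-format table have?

30

6 product values × 5 melted columns = 30 rows.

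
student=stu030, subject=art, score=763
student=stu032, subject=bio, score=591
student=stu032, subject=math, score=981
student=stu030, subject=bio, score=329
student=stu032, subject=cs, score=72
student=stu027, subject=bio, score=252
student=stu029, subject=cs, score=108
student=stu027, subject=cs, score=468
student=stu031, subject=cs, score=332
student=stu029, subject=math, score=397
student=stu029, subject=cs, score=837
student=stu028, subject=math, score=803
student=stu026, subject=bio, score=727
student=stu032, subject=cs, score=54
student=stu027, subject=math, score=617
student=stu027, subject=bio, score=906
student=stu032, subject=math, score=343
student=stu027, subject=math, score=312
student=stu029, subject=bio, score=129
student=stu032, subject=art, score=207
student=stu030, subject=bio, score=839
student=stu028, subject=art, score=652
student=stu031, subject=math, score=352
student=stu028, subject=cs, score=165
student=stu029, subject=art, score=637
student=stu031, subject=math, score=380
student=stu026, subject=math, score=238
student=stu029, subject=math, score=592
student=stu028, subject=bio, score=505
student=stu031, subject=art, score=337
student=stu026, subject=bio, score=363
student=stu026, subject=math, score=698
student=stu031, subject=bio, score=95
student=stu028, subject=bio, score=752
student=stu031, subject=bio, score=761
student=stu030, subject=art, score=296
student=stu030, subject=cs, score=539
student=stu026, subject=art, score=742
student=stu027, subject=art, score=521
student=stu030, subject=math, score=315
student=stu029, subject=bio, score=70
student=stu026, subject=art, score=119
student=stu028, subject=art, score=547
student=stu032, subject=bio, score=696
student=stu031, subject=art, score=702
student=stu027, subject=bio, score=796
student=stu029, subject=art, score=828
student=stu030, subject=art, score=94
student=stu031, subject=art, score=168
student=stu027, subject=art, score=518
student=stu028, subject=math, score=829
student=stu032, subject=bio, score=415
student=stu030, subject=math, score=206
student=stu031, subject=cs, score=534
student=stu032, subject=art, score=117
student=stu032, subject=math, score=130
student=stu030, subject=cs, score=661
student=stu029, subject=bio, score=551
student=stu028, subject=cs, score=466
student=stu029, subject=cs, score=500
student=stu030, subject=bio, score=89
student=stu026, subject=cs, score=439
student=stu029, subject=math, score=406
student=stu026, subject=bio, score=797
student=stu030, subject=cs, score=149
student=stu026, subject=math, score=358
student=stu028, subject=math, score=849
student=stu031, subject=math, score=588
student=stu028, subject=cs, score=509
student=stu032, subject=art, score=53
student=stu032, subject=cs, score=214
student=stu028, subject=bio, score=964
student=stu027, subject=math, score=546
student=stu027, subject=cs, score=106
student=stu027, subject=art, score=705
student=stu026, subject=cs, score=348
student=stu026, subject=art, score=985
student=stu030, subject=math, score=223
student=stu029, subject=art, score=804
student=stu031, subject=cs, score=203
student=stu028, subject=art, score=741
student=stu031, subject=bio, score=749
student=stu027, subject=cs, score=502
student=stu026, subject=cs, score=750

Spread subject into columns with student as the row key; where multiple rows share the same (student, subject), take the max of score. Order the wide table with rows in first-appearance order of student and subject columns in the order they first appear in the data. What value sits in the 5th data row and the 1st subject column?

702

With rows in first-appearance order of student, row 5 is student=stu031. subject columns in first-appearance order: art, bio, math, cs; column 1 is art.
Long rows with student=stu031, subject=art: max(337, 702, 168) = 702.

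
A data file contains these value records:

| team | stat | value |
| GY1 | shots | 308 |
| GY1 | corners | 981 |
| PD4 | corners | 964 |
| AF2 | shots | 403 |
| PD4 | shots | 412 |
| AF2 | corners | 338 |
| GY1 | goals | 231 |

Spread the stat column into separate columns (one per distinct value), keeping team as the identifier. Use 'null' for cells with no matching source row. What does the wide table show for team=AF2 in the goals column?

No long-format row has team=AF2 and stat=goals, so the cell is null.

null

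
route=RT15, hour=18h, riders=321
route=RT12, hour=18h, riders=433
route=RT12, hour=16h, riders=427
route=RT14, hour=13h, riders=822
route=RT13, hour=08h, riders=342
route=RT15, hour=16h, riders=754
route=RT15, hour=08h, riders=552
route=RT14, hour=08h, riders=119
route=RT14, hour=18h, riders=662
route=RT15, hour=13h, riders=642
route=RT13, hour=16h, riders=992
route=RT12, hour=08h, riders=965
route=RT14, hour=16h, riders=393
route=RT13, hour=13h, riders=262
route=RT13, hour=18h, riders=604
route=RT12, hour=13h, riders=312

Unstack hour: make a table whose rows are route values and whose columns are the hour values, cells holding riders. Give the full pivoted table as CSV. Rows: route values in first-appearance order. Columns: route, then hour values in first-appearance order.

route,18h,16h,13h,08h
RT15,321,754,642,552
RT12,433,427,312,965
RT14,662,393,822,119
RT13,604,992,262,342

Columns: route plus the 4 distinct hour values (18h, 16h, 13h, 08h).
For example, row RT15 column 18h takes riders=321 from the long row (RT15, 18h).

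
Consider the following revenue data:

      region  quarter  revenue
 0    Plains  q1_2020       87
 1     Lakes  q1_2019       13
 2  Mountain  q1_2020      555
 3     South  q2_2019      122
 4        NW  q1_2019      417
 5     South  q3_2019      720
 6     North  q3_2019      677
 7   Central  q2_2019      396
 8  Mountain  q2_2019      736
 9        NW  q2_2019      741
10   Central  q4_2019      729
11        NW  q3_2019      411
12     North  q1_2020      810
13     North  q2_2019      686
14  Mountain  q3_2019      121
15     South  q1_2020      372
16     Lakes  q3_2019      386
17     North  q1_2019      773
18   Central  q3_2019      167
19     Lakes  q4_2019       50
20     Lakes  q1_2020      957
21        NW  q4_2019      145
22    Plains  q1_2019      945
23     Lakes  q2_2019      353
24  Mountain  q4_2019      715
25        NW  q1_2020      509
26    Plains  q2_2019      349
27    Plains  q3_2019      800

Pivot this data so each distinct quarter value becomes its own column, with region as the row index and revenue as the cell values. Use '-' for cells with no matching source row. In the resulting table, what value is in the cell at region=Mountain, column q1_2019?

No long-format row has region=Mountain and quarter=q1_2019, so the cell is -.

-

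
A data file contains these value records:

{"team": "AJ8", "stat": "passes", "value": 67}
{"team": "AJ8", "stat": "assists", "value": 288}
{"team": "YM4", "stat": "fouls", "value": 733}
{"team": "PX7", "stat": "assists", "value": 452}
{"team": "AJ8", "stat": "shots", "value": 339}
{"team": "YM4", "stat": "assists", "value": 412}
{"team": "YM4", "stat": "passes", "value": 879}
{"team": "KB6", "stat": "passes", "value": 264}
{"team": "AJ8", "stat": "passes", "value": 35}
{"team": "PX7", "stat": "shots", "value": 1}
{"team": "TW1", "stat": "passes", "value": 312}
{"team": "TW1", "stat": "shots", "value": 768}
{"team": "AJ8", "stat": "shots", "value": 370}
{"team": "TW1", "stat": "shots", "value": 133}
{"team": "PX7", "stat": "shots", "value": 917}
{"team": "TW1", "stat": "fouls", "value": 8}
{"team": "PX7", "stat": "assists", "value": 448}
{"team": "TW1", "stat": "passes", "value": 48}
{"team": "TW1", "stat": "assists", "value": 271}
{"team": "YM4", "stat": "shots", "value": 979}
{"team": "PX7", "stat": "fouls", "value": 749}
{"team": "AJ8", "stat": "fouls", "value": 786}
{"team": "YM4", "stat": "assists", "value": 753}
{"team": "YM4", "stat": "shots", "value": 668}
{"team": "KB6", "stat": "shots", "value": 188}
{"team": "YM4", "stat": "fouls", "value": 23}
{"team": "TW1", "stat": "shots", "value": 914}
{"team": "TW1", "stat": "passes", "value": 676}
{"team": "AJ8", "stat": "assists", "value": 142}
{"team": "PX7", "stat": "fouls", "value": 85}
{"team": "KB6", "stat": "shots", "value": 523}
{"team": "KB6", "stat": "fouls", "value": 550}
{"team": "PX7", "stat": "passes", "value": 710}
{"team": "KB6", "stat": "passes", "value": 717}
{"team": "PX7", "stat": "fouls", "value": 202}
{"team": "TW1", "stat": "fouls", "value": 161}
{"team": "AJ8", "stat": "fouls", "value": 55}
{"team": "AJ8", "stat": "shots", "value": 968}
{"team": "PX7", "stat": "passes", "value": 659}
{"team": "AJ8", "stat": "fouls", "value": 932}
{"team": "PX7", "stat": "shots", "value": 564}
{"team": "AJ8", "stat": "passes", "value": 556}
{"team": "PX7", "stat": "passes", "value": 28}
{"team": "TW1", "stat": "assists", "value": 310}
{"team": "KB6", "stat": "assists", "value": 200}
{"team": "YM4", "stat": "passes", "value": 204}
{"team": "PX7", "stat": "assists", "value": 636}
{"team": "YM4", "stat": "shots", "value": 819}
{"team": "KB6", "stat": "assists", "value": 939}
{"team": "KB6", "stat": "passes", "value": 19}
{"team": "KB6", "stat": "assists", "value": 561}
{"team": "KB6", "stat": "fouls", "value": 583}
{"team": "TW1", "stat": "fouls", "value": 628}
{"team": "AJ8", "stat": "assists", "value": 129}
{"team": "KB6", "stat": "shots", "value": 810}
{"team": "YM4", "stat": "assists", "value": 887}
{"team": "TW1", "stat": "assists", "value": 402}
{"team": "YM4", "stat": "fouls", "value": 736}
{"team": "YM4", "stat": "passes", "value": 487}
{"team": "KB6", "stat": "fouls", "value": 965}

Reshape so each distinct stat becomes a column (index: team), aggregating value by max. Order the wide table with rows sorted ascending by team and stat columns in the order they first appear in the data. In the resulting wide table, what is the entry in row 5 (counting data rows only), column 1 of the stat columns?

879

With rows sorted ascending by team, row 5 is team=YM4. stat columns in first-appearance order: passes, assists, fouls, shots; column 1 is passes.
Long rows with team=YM4, stat=passes: max(879, 204, 487) = 879.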